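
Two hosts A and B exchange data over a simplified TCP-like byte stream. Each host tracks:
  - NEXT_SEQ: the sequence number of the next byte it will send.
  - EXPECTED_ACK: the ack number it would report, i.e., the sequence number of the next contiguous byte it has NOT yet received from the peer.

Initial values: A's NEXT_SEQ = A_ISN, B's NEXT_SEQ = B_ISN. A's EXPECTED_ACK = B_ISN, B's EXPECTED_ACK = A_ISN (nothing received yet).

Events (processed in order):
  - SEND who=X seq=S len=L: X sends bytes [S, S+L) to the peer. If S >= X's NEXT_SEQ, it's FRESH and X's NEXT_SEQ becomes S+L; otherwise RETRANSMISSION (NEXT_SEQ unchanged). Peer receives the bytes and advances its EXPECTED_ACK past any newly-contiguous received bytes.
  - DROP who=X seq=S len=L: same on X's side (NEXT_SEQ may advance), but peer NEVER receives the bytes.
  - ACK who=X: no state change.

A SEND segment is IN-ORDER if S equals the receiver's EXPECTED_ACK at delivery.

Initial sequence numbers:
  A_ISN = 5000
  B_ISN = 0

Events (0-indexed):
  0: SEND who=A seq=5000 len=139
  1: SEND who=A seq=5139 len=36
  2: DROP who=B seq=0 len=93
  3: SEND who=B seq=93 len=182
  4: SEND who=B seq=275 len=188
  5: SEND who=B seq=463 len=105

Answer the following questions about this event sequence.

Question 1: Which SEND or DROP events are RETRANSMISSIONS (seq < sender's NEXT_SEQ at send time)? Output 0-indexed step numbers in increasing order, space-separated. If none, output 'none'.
Step 0: SEND seq=5000 -> fresh
Step 1: SEND seq=5139 -> fresh
Step 2: DROP seq=0 -> fresh
Step 3: SEND seq=93 -> fresh
Step 4: SEND seq=275 -> fresh
Step 5: SEND seq=463 -> fresh

Answer: none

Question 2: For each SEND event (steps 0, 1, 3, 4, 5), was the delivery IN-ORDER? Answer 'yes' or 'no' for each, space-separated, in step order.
Answer: yes yes no no no

Derivation:
Step 0: SEND seq=5000 -> in-order
Step 1: SEND seq=5139 -> in-order
Step 3: SEND seq=93 -> out-of-order
Step 4: SEND seq=275 -> out-of-order
Step 5: SEND seq=463 -> out-of-order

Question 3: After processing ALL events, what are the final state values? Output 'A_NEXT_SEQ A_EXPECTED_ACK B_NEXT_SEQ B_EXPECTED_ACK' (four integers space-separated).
Answer: 5175 0 568 5175

Derivation:
After event 0: A_seq=5139 A_ack=0 B_seq=0 B_ack=5139
After event 1: A_seq=5175 A_ack=0 B_seq=0 B_ack=5175
After event 2: A_seq=5175 A_ack=0 B_seq=93 B_ack=5175
After event 3: A_seq=5175 A_ack=0 B_seq=275 B_ack=5175
After event 4: A_seq=5175 A_ack=0 B_seq=463 B_ack=5175
After event 5: A_seq=5175 A_ack=0 B_seq=568 B_ack=5175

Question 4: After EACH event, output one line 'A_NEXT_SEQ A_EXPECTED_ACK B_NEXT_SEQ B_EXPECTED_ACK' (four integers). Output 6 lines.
5139 0 0 5139
5175 0 0 5175
5175 0 93 5175
5175 0 275 5175
5175 0 463 5175
5175 0 568 5175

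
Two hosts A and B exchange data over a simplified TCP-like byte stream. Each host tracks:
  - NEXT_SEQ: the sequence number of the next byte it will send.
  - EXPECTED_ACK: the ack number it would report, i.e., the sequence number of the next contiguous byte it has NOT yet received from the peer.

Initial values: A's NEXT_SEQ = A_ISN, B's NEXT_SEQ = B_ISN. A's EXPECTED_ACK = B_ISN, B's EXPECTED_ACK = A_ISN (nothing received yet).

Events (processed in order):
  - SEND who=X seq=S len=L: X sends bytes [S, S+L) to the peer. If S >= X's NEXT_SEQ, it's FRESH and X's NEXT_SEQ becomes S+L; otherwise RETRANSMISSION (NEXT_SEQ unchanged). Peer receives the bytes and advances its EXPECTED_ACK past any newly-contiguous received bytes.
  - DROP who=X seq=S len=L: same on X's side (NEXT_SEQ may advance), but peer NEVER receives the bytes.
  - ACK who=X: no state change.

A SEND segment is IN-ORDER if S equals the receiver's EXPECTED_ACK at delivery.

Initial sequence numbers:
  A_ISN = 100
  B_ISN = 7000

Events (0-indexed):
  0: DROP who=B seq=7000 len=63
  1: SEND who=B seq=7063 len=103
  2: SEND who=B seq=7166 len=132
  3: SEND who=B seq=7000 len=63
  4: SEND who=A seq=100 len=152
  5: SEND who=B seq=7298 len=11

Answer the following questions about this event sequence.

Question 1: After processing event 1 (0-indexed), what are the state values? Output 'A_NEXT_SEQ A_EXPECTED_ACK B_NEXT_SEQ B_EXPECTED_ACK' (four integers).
After event 0: A_seq=100 A_ack=7000 B_seq=7063 B_ack=100
After event 1: A_seq=100 A_ack=7000 B_seq=7166 B_ack=100

100 7000 7166 100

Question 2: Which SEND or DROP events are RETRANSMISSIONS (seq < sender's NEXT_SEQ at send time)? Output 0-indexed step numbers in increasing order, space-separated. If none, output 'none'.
Step 0: DROP seq=7000 -> fresh
Step 1: SEND seq=7063 -> fresh
Step 2: SEND seq=7166 -> fresh
Step 3: SEND seq=7000 -> retransmit
Step 4: SEND seq=100 -> fresh
Step 5: SEND seq=7298 -> fresh

Answer: 3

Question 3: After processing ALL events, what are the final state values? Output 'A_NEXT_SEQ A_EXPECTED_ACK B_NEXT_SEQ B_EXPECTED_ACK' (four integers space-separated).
Answer: 252 7309 7309 252

Derivation:
After event 0: A_seq=100 A_ack=7000 B_seq=7063 B_ack=100
After event 1: A_seq=100 A_ack=7000 B_seq=7166 B_ack=100
After event 2: A_seq=100 A_ack=7000 B_seq=7298 B_ack=100
After event 3: A_seq=100 A_ack=7298 B_seq=7298 B_ack=100
After event 4: A_seq=252 A_ack=7298 B_seq=7298 B_ack=252
After event 5: A_seq=252 A_ack=7309 B_seq=7309 B_ack=252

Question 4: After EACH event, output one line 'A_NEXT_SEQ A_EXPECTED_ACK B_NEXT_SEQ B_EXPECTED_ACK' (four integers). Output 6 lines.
100 7000 7063 100
100 7000 7166 100
100 7000 7298 100
100 7298 7298 100
252 7298 7298 252
252 7309 7309 252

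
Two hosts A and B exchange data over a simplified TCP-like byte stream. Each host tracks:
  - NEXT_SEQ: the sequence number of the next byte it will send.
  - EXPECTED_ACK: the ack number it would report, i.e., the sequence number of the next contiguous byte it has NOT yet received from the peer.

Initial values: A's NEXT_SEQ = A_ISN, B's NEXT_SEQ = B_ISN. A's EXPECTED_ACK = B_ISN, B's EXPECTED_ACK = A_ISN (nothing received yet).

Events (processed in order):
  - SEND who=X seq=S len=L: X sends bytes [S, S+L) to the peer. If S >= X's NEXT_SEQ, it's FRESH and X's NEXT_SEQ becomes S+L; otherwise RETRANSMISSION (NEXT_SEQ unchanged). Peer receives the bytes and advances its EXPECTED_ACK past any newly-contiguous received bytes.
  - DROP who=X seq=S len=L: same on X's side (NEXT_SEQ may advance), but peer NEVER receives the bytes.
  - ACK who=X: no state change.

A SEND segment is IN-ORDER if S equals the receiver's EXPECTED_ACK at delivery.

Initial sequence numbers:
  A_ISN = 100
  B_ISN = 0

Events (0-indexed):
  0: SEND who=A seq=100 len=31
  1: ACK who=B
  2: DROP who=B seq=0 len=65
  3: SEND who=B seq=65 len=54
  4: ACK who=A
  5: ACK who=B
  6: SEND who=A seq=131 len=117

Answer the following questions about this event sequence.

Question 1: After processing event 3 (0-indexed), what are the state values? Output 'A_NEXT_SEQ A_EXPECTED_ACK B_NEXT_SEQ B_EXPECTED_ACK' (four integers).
After event 0: A_seq=131 A_ack=0 B_seq=0 B_ack=131
After event 1: A_seq=131 A_ack=0 B_seq=0 B_ack=131
After event 2: A_seq=131 A_ack=0 B_seq=65 B_ack=131
After event 3: A_seq=131 A_ack=0 B_seq=119 B_ack=131

131 0 119 131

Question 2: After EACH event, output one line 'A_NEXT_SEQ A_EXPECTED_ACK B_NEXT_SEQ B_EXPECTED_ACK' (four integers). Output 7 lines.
131 0 0 131
131 0 0 131
131 0 65 131
131 0 119 131
131 0 119 131
131 0 119 131
248 0 119 248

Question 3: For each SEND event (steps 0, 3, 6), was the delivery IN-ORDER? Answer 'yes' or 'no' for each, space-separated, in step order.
Step 0: SEND seq=100 -> in-order
Step 3: SEND seq=65 -> out-of-order
Step 6: SEND seq=131 -> in-order

Answer: yes no yes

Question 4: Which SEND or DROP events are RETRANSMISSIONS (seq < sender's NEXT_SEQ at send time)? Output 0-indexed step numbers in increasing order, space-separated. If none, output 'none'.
Answer: none

Derivation:
Step 0: SEND seq=100 -> fresh
Step 2: DROP seq=0 -> fresh
Step 3: SEND seq=65 -> fresh
Step 6: SEND seq=131 -> fresh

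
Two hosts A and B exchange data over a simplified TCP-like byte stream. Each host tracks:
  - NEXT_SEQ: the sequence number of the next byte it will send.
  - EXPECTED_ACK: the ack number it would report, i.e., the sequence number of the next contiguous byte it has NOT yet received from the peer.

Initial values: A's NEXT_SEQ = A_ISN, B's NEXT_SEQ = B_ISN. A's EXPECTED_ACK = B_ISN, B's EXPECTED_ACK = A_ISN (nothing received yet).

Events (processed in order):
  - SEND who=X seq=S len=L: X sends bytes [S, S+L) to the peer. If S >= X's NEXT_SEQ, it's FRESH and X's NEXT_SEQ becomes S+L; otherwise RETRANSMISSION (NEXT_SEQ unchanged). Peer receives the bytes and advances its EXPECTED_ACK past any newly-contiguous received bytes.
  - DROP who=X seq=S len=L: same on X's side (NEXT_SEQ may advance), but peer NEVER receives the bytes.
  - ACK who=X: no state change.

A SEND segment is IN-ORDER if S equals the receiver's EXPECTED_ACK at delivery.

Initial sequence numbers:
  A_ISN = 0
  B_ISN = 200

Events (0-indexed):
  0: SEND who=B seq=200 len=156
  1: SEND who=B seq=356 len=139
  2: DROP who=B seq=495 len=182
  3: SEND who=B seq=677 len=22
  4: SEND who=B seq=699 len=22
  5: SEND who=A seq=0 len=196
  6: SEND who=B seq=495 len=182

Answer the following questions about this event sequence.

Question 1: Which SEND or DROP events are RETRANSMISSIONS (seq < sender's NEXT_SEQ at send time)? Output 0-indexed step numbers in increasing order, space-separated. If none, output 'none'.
Step 0: SEND seq=200 -> fresh
Step 1: SEND seq=356 -> fresh
Step 2: DROP seq=495 -> fresh
Step 3: SEND seq=677 -> fresh
Step 4: SEND seq=699 -> fresh
Step 5: SEND seq=0 -> fresh
Step 6: SEND seq=495 -> retransmit

Answer: 6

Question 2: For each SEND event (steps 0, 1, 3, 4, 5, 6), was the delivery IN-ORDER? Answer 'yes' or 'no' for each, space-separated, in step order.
Step 0: SEND seq=200 -> in-order
Step 1: SEND seq=356 -> in-order
Step 3: SEND seq=677 -> out-of-order
Step 4: SEND seq=699 -> out-of-order
Step 5: SEND seq=0 -> in-order
Step 6: SEND seq=495 -> in-order

Answer: yes yes no no yes yes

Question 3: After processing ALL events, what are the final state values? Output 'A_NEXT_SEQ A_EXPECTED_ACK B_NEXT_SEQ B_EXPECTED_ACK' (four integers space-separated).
Answer: 196 721 721 196

Derivation:
After event 0: A_seq=0 A_ack=356 B_seq=356 B_ack=0
After event 1: A_seq=0 A_ack=495 B_seq=495 B_ack=0
After event 2: A_seq=0 A_ack=495 B_seq=677 B_ack=0
After event 3: A_seq=0 A_ack=495 B_seq=699 B_ack=0
After event 4: A_seq=0 A_ack=495 B_seq=721 B_ack=0
After event 5: A_seq=196 A_ack=495 B_seq=721 B_ack=196
After event 6: A_seq=196 A_ack=721 B_seq=721 B_ack=196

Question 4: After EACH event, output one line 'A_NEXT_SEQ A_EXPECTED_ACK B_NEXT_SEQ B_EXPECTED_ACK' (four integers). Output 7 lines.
0 356 356 0
0 495 495 0
0 495 677 0
0 495 699 0
0 495 721 0
196 495 721 196
196 721 721 196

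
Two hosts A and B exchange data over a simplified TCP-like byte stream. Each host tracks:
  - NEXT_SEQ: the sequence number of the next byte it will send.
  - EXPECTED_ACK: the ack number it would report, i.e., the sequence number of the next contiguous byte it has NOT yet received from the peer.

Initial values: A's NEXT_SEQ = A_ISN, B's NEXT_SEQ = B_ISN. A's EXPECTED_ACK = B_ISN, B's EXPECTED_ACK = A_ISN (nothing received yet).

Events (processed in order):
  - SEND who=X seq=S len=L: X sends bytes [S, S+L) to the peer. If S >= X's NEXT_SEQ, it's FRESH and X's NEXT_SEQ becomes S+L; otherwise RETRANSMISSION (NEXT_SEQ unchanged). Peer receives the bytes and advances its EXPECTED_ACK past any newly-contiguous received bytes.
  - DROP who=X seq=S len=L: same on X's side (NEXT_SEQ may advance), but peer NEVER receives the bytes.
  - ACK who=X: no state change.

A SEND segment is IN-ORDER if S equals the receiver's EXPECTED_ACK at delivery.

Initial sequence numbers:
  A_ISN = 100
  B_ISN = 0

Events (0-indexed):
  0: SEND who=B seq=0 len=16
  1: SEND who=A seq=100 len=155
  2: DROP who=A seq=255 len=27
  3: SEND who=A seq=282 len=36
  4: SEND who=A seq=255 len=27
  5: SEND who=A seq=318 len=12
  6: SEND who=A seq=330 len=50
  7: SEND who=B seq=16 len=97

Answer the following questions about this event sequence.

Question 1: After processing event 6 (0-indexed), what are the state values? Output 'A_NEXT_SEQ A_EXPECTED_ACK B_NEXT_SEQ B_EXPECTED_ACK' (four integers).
After event 0: A_seq=100 A_ack=16 B_seq=16 B_ack=100
After event 1: A_seq=255 A_ack=16 B_seq=16 B_ack=255
After event 2: A_seq=282 A_ack=16 B_seq=16 B_ack=255
After event 3: A_seq=318 A_ack=16 B_seq=16 B_ack=255
After event 4: A_seq=318 A_ack=16 B_seq=16 B_ack=318
After event 5: A_seq=330 A_ack=16 B_seq=16 B_ack=330
After event 6: A_seq=380 A_ack=16 B_seq=16 B_ack=380

380 16 16 380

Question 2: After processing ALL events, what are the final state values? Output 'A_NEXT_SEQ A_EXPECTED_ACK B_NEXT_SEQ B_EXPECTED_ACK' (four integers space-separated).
After event 0: A_seq=100 A_ack=16 B_seq=16 B_ack=100
After event 1: A_seq=255 A_ack=16 B_seq=16 B_ack=255
After event 2: A_seq=282 A_ack=16 B_seq=16 B_ack=255
After event 3: A_seq=318 A_ack=16 B_seq=16 B_ack=255
After event 4: A_seq=318 A_ack=16 B_seq=16 B_ack=318
After event 5: A_seq=330 A_ack=16 B_seq=16 B_ack=330
After event 6: A_seq=380 A_ack=16 B_seq=16 B_ack=380
After event 7: A_seq=380 A_ack=113 B_seq=113 B_ack=380

Answer: 380 113 113 380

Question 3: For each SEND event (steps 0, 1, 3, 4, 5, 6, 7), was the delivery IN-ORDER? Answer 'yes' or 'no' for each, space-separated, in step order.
Step 0: SEND seq=0 -> in-order
Step 1: SEND seq=100 -> in-order
Step 3: SEND seq=282 -> out-of-order
Step 4: SEND seq=255 -> in-order
Step 5: SEND seq=318 -> in-order
Step 6: SEND seq=330 -> in-order
Step 7: SEND seq=16 -> in-order

Answer: yes yes no yes yes yes yes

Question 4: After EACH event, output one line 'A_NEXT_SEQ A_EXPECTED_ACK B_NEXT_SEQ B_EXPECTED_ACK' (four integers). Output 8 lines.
100 16 16 100
255 16 16 255
282 16 16 255
318 16 16 255
318 16 16 318
330 16 16 330
380 16 16 380
380 113 113 380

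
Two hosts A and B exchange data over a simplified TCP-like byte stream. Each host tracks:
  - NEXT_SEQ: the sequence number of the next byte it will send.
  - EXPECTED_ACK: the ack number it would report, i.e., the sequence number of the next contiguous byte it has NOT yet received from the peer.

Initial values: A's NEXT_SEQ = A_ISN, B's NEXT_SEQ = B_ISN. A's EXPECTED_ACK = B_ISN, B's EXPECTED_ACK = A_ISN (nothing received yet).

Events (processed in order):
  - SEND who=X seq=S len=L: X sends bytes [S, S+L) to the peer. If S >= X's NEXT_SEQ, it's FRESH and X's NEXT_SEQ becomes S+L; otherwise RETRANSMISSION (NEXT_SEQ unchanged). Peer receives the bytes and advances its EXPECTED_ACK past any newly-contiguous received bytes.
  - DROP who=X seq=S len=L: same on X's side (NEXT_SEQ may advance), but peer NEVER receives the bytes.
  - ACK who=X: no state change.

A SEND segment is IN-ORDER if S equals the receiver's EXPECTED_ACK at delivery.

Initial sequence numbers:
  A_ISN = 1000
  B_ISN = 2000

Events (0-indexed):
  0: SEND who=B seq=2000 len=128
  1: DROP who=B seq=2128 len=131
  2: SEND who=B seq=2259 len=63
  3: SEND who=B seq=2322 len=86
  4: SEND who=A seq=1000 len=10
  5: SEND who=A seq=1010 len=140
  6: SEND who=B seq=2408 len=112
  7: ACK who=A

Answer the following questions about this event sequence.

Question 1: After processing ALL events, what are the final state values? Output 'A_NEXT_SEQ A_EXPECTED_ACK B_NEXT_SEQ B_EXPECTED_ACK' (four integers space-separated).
Answer: 1150 2128 2520 1150

Derivation:
After event 0: A_seq=1000 A_ack=2128 B_seq=2128 B_ack=1000
After event 1: A_seq=1000 A_ack=2128 B_seq=2259 B_ack=1000
After event 2: A_seq=1000 A_ack=2128 B_seq=2322 B_ack=1000
After event 3: A_seq=1000 A_ack=2128 B_seq=2408 B_ack=1000
After event 4: A_seq=1010 A_ack=2128 B_seq=2408 B_ack=1010
After event 5: A_seq=1150 A_ack=2128 B_seq=2408 B_ack=1150
After event 6: A_seq=1150 A_ack=2128 B_seq=2520 B_ack=1150
After event 7: A_seq=1150 A_ack=2128 B_seq=2520 B_ack=1150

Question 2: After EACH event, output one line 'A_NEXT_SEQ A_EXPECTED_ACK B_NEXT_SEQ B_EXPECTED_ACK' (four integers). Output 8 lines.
1000 2128 2128 1000
1000 2128 2259 1000
1000 2128 2322 1000
1000 2128 2408 1000
1010 2128 2408 1010
1150 2128 2408 1150
1150 2128 2520 1150
1150 2128 2520 1150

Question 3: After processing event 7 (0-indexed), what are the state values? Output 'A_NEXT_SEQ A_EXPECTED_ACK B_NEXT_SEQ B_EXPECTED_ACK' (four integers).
After event 0: A_seq=1000 A_ack=2128 B_seq=2128 B_ack=1000
After event 1: A_seq=1000 A_ack=2128 B_seq=2259 B_ack=1000
After event 2: A_seq=1000 A_ack=2128 B_seq=2322 B_ack=1000
After event 3: A_seq=1000 A_ack=2128 B_seq=2408 B_ack=1000
After event 4: A_seq=1010 A_ack=2128 B_seq=2408 B_ack=1010
After event 5: A_seq=1150 A_ack=2128 B_seq=2408 B_ack=1150
After event 6: A_seq=1150 A_ack=2128 B_seq=2520 B_ack=1150
After event 7: A_seq=1150 A_ack=2128 B_seq=2520 B_ack=1150

1150 2128 2520 1150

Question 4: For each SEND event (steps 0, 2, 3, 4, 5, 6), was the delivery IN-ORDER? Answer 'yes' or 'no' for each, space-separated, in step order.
Step 0: SEND seq=2000 -> in-order
Step 2: SEND seq=2259 -> out-of-order
Step 3: SEND seq=2322 -> out-of-order
Step 4: SEND seq=1000 -> in-order
Step 5: SEND seq=1010 -> in-order
Step 6: SEND seq=2408 -> out-of-order

Answer: yes no no yes yes no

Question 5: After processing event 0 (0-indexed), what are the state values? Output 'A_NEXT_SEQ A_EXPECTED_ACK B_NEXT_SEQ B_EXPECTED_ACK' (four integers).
After event 0: A_seq=1000 A_ack=2128 B_seq=2128 B_ack=1000

1000 2128 2128 1000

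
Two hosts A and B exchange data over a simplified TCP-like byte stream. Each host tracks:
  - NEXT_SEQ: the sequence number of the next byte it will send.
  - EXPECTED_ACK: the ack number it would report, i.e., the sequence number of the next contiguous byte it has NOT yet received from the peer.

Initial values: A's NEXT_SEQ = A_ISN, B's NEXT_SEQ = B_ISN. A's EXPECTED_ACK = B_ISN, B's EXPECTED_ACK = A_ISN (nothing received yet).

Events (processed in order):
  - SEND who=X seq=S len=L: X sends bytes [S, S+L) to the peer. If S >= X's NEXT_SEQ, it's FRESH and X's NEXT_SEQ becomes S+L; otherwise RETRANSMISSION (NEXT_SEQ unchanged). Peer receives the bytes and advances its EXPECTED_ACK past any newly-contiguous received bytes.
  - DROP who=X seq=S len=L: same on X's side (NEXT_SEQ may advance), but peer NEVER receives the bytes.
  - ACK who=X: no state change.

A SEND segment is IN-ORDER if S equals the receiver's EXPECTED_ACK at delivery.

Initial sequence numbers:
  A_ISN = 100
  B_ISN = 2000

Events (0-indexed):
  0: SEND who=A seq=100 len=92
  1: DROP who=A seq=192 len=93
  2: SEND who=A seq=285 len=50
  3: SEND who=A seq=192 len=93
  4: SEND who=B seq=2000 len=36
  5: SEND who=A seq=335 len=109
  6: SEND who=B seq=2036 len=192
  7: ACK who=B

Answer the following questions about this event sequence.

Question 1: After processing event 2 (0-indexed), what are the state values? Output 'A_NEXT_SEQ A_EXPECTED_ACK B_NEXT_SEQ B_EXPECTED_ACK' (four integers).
After event 0: A_seq=192 A_ack=2000 B_seq=2000 B_ack=192
After event 1: A_seq=285 A_ack=2000 B_seq=2000 B_ack=192
After event 2: A_seq=335 A_ack=2000 B_seq=2000 B_ack=192

335 2000 2000 192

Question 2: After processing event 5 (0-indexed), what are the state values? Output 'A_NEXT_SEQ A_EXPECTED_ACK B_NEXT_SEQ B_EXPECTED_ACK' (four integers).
After event 0: A_seq=192 A_ack=2000 B_seq=2000 B_ack=192
After event 1: A_seq=285 A_ack=2000 B_seq=2000 B_ack=192
After event 2: A_seq=335 A_ack=2000 B_seq=2000 B_ack=192
After event 3: A_seq=335 A_ack=2000 B_seq=2000 B_ack=335
After event 4: A_seq=335 A_ack=2036 B_seq=2036 B_ack=335
After event 5: A_seq=444 A_ack=2036 B_seq=2036 B_ack=444

444 2036 2036 444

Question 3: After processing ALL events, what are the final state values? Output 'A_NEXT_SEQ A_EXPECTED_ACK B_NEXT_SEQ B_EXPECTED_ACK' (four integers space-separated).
After event 0: A_seq=192 A_ack=2000 B_seq=2000 B_ack=192
After event 1: A_seq=285 A_ack=2000 B_seq=2000 B_ack=192
After event 2: A_seq=335 A_ack=2000 B_seq=2000 B_ack=192
After event 3: A_seq=335 A_ack=2000 B_seq=2000 B_ack=335
After event 4: A_seq=335 A_ack=2036 B_seq=2036 B_ack=335
After event 5: A_seq=444 A_ack=2036 B_seq=2036 B_ack=444
After event 6: A_seq=444 A_ack=2228 B_seq=2228 B_ack=444
After event 7: A_seq=444 A_ack=2228 B_seq=2228 B_ack=444

Answer: 444 2228 2228 444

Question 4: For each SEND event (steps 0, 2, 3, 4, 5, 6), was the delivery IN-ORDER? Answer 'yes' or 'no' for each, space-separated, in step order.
Step 0: SEND seq=100 -> in-order
Step 2: SEND seq=285 -> out-of-order
Step 3: SEND seq=192 -> in-order
Step 4: SEND seq=2000 -> in-order
Step 5: SEND seq=335 -> in-order
Step 6: SEND seq=2036 -> in-order

Answer: yes no yes yes yes yes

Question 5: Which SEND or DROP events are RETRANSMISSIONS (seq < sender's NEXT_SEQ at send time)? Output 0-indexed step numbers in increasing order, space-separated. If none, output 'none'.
Step 0: SEND seq=100 -> fresh
Step 1: DROP seq=192 -> fresh
Step 2: SEND seq=285 -> fresh
Step 3: SEND seq=192 -> retransmit
Step 4: SEND seq=2000 -> fresh
Step 5: SEND seq=335 -> fresh
Step 6: SEND seq=2036 -> fresh

Answer: 3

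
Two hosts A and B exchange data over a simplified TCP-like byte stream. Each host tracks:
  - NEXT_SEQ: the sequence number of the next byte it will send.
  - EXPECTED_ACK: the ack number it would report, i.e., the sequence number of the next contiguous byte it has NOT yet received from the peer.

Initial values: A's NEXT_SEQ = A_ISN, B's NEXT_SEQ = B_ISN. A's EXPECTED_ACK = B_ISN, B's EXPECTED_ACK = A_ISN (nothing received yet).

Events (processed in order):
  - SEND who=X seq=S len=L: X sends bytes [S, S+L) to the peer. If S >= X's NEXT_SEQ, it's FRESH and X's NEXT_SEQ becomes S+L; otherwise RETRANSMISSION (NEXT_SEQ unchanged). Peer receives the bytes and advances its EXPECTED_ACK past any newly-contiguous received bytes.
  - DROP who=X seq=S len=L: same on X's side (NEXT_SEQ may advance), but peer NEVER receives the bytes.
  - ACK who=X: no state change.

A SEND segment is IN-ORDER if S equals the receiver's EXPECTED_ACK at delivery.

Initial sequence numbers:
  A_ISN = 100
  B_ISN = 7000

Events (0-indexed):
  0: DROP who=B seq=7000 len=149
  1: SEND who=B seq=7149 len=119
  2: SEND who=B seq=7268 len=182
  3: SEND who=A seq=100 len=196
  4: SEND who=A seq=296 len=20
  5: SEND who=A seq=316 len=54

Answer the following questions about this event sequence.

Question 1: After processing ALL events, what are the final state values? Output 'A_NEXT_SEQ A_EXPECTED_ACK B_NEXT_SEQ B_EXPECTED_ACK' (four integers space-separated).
After event 0: A_seq=100 A_ack=7000 B_seq=7149 B_ack=100
After event 1: A_seq=100 A_ack=7000 B_seq=7268 B_ack=100
After event 2: A_seq=100 A_ack=7000 B_seq=7450 B_ack=100
After event 3: A_seq=296 A_ack=7000 B_seq=7450 B_ack=296
After event 4: A_seq=316 A_ack=7000 B_seq=7450 B_ack=316
After event 5: A_seq=370 A_ack=7000 B_seq=7450 B_ack=370

Answer: 370 7000 7450 370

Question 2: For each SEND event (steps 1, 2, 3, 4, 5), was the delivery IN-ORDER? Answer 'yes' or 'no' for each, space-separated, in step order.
Answer: no no yes yes yes

Derivation:
Step 1: SEND seq=7149 -> out-of-order
Step 2: SEND seq=7268 -> out-of-order
Step 3: SEND seq=100 -> in-order
Step 4: SEND seq=296 -> in-order
Step 5: SEND seq=316 -> in-order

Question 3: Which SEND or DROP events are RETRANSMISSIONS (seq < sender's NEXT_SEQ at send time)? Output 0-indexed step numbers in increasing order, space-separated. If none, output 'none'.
Step 0: DROP seq=7000 -> fresh
Step 1: SEND seq=7149 -> fresh
Step 2: SEND seq=7268 -> fresh
Step 3: SEND seq=100 -> fresh
Step 4: SEND seq=296 -> fresh
Step 5: SEND seq=316 -> fresh

Answer: none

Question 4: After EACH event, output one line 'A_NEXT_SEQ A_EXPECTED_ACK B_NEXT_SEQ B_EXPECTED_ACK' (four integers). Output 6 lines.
100 7000 7149 100
100 7000 7268 100
100 7000 7450 100
296 7000 7450 296
316 7000 7450 316
370 7000 7450 370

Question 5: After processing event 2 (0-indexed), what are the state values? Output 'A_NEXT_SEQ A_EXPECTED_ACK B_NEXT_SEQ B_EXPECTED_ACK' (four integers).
After event 0: A_seq=100 A_ack=7000 B_seq=7149 B_ack=100
After event 1: A_seq=100 A_ack=7000 B_seq=7268 B_ack=100
After event 2: A_seq=100 A_ack=7000 B_seq=7450 B_ack=100

100 7000 7450 100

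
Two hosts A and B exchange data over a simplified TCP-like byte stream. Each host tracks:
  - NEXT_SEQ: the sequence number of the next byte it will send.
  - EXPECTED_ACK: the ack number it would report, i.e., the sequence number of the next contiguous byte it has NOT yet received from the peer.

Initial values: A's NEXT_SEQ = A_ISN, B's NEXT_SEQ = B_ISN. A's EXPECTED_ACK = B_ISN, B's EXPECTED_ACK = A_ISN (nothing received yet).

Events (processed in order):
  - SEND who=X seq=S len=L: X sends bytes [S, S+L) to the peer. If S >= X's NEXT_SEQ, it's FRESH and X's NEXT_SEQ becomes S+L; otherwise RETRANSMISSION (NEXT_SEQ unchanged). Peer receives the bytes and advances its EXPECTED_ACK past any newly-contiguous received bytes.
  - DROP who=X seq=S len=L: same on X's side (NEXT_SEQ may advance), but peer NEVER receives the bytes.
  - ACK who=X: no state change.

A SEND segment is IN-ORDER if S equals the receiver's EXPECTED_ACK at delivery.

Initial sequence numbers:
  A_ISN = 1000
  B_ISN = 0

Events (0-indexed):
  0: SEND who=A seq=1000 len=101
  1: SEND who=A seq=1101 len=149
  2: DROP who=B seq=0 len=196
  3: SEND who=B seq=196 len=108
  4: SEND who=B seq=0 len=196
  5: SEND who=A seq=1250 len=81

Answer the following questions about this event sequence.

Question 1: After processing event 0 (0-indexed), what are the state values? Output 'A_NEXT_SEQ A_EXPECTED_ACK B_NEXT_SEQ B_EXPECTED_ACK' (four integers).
After event 0: A_seq=1101 A_ack=0 B_seq=0 B_ack=1101

1101 0 0 1101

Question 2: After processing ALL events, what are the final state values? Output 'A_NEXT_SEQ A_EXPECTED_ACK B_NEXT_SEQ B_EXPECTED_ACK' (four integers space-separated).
After event 0: A_seq=1101 A_ack=0 B_seq=0 B_ack=1101
After event 1: A_seq=1250 A_ack=0 B_seq=0 B_ack=1250
After event 2: A_seq=1250 A_ack=0 B_seq=196 B_ack=1250
After event 3: A_seq=1250 A_ack=0 B_seq=304 B_ack=1250
After event 4: A_seq=1250 A_ack=304 B_seq=304 B_ack=1250
After event 5: A_seq=1331 A_ack=304 B_seq=304 B_ack=1331

Answer: 1331 304 304 1331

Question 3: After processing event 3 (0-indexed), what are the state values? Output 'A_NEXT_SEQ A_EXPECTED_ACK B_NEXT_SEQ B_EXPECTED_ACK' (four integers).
After event 0: A_seq=1101 A_ack=0 B_seq=0 B_ack=1101
After event 1: A_seq=1250 A_ack=0 B_seq=0 B_ack=1250
After event 2: A_seq=1250 A_ack=0 B_seq=196 B_ack=1250
After event 3: A_seq=1250 A_ack=0 B_seq=304 B_ack=1250

1250 0 304 1250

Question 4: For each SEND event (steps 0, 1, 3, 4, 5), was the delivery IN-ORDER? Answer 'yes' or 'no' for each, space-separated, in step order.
Answer: yes yes no yes yes

Derivation:
Step 0: SEND seq=1000 -> in-order
Step 1: SEND seq=1101 -> in-order
Step 3: SEND seq=196 -> out-of-order
Step 4: SEND seq=0 -> in-order
Step 5: SEND seq=1250 -> in-order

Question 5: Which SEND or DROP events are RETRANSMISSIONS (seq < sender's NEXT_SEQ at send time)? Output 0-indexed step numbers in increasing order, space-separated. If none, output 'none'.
Step 0: SEND seq=1000 -> fresh
Step 1: SEND seq=1101 -> fresh
Step 2: DROP seq=0 -> fresh
Step 3: SEND seq=196 -> fresh
Step 4: SEND seq=0 -> retransmit
Step 5: SEND seq=1250 -> fresh

Answer: 4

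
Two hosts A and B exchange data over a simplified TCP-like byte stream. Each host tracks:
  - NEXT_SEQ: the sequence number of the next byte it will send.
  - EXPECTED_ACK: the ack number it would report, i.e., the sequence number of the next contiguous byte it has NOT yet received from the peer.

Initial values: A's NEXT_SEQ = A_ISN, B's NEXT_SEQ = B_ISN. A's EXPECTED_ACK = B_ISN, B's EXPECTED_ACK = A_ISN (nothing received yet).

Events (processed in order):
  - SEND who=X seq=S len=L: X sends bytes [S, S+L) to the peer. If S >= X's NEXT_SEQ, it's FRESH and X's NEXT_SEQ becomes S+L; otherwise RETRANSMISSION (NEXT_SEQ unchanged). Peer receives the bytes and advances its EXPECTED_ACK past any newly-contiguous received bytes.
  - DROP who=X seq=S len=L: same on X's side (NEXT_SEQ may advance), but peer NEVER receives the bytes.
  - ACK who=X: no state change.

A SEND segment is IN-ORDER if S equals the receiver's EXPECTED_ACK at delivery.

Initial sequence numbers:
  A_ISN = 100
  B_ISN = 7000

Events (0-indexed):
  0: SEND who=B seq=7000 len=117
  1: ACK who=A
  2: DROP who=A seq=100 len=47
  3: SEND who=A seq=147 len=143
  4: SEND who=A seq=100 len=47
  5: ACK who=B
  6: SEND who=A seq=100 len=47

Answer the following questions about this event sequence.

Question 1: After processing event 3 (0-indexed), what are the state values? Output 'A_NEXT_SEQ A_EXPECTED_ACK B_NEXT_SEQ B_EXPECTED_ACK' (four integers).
After event 0: A_seq=100 A_ack=7117 B_seq=7117 B_ack=100
After event 1: A_seq=100 A_ack=7117 B_seq=7117 B_ack=100
After event 2: A_seq=147 A_ack=7117 B_seq=7117 B_ack=100
After event 3: A_seq=290 A_ack=7117 B_seq=7117 B_ack=100

290 7117 7117 100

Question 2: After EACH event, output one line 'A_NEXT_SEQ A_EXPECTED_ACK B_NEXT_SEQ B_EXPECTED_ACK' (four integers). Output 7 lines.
100 7117 7117 100
100 7117 7117 100
147 7117 7117 100
290 7117 7117 100
290 7117 7117 290
290 7117 7117 290
290 7117 7117 290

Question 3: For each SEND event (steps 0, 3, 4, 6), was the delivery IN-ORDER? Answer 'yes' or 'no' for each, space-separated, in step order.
Step 0: SEND seq=7000 -> in-order
Step 3: SEND seq=147 -> out-of-order
Step 4: SEND seq=100 -> in-order
Step 6: SEND seq=100 -> out-of-order

Answer: yes no yes no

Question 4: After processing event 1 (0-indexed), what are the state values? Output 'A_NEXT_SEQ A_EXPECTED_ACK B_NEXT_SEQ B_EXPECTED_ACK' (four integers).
After event 0: A_seq=100 A_ack=7117 B_seq=7117 B_ack=100
After event 1: A_seq=100 A_ack=7117 B_seq=7117 B_ack=100

100 7117 7117 100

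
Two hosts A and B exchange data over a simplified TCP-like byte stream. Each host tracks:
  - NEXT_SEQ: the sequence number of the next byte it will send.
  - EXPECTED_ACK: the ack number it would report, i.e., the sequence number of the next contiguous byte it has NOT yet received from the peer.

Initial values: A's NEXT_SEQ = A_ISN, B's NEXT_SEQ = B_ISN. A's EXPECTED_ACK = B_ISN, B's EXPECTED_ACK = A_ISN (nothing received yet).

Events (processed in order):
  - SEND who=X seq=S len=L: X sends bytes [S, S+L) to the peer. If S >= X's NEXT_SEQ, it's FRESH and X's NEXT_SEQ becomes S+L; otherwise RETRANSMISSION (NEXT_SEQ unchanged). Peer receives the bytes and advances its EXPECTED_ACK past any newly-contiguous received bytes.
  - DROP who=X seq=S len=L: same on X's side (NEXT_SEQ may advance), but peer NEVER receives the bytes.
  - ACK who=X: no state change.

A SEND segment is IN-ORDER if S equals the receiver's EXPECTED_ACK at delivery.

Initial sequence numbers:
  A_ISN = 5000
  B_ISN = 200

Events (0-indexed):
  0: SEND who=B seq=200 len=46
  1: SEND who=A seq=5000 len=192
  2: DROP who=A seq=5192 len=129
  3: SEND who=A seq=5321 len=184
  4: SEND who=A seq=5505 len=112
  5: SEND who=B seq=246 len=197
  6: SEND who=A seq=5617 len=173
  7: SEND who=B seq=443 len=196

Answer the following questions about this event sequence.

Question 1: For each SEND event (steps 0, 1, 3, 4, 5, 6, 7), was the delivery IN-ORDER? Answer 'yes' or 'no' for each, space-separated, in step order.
Answer: yes yes no no yes no yes

Derivation:
Step 0: SEND seq=200 -> in-order
Step 1: SEND seq=5000 -> in-order
Step 3: SEND seq=5321 -> out-of-order
Step 4: SEND seq=5505 -> out-of-order
Step 5: SEND seq=246 -> in-order
Step 6: SEND seq=5617 -> out-of-order
Step 7: SEND seq=443 -> in-order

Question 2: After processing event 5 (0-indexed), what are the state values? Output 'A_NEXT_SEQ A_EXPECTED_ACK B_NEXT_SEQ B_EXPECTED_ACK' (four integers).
After event 0: A_seq=5000 A_ack=246 B_seq=246 B_ack=5000
After event 1: A_seq=5192 A_ack=246 B_seq=246 B_ack=5192
After event 2: A_seq=5321 A_ack=246 B_seq=246 B_ack=5192
After event 3: A_seq=5505 A_ack=246 B_seq=246 B_ack=5192
After event 4: A_seq=5617 A_ack=246 B_seq=246 B_ack=5192
After event 5: A_seq=5617 A_ack=443 B_seq=443 B_ack=5192

5617 443 443 5192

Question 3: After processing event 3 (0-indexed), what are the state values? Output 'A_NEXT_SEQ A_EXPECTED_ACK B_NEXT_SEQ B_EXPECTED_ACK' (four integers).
After event 0: A_seq=5000 A_ack=246 B_seq=246 B_ack=5000
After event 1: A_seq=5192 A_ack=246 B_seq=246 B_ack=5192
After event 2: A_seq=5321 A_ack=246 B_seq=246 B_ack=5192
After event 3: A_seq=5505 A_ack=246 B_seq=246 B_ack=5192

5505 246 246 5192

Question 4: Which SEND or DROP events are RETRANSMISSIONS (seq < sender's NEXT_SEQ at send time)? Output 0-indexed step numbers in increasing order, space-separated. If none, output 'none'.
Step 0: SEND seq=200 -> fresh
Step 1: SEND seq=5000 -> fresh
Step 2: DROP seq=5192 -> fresh
Step 3: SEND seq=5321 -> fresh
Step 4: SEND seq=5505 -> fresh
Step 5: SEND seq=246 -> fresh
Step 6: SEND seq=5617 -> fresh
Step 7: SEND seq=443 -> fresh

Answer: none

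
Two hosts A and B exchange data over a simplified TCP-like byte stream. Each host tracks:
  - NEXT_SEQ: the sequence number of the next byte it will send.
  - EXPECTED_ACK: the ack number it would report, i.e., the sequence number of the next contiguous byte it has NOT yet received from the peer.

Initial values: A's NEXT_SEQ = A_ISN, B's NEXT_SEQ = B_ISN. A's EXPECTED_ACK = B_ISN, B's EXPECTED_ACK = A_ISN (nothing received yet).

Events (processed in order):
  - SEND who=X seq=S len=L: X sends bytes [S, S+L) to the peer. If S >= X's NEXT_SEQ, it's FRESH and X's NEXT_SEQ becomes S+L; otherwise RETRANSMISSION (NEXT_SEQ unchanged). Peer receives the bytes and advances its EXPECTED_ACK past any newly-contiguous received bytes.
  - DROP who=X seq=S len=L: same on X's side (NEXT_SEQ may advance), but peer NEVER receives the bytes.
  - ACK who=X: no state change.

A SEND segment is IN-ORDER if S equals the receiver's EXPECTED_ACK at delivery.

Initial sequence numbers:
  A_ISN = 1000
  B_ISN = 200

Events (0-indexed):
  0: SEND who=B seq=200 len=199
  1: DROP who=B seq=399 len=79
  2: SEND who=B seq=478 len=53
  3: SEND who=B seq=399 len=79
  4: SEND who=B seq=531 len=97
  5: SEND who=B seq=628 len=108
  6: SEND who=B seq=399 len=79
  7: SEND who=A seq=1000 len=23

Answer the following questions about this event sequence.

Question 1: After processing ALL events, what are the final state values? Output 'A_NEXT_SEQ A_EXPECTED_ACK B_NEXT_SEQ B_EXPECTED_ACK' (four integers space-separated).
Answer: 1023 736 736 1023

Derivation:
After event 0: A_seq=1000 A_ack=399 B_seq=399 B_ack=1000
After event 1: A_seq=1000 A_ack=399 B_seq=478 B_ack=1000
After event 2: A_seq=1000 A_ack=399 B_seq=531 B_ack=1000
After event 3: A_seq=1000 A_ack=531 B_seq=531 B_ack=1000
After event 4: A_seq=1000 A_ack=628 B_seq=628 B_ack=1000
After event 5: A_seq=1000 A_ack=736 B_seq=736 B_ack=1000
After event 6: A_seq=1000 A_ack=736 B_seq=736 B_ack=1000
After event 7: A_seq=1023 A_ack=736 B_seq=736 B_ack=1023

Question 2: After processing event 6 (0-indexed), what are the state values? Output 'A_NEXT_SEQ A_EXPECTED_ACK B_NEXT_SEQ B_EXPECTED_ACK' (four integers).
After event 0: A_seq=1000 A_ack=399 B_seq=399 B_ack=1000
After event 1: A_seq=1000 A_ack=399 B_seq=478 B_ack=1000
After event 2: A_seq=1000 A_ack=399 B_seq=531 B_ack=1000
After event 3: A_seq=1000 A_ack=531 B_seq=531 B_ack=1000
After event 4: A_seq=1000 A_ack=628 B_seq=628 B_ack=1000
After event 5: A_seq=1000 A_ack=736 B_seq=736 B_ack=1000
After event 6: A_seq=1000 A_ack=736 B_seq=736 B_ack=1000

1000 736 736 1000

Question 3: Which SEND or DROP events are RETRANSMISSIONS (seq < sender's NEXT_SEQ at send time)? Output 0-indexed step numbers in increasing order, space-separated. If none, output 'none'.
Answer: 3 6

Derivation:
Step 0: SEND seq=200 -> fresh
Step 1: DROP seq=399 -> fresh
Step 2: SEND seq=478 -> fresh
Step 3: SEND seq=399 -> retransmit
Step 4: SEND seq=531 -> fresh
Step 5: SEND seq=628 -> fresh
Step 6: SEND seq=399 -> retransmit
Step 7: SEND seq=1000 -> fresh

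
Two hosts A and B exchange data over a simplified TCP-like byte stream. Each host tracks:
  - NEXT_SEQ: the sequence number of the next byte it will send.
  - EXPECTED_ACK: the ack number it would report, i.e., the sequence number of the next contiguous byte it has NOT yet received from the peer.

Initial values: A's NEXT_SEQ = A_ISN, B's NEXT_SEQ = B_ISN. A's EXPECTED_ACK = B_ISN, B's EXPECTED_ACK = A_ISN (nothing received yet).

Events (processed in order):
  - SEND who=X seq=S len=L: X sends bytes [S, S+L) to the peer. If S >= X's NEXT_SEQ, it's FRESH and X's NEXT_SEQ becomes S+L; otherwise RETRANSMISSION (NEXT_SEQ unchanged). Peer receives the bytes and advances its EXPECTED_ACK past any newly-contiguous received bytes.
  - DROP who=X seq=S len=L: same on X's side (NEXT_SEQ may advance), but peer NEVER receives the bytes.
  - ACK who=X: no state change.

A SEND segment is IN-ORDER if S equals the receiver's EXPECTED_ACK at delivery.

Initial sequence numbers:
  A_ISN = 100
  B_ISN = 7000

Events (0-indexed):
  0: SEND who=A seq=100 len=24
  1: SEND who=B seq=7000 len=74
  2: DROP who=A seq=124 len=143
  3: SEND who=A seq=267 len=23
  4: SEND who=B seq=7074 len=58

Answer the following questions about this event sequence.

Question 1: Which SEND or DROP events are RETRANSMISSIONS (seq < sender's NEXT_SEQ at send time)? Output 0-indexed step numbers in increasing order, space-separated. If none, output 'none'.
Answer: none

Derivation:
Step 0: SEND seq=100 -> fresh
Step 1: SEND seq=7000 -> fresh
Step 2: DROP seq=124 -> fresh
Step 3: SEND seq=267 -> fresh
Step 4: SEND seq=7074 -> fresh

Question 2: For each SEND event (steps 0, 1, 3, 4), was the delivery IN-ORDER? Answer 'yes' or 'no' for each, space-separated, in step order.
Step 0: SEND seq=100 -> in-order
Step 1: SEND seq=7000 -> in-order
Step 3: SEND seq=267 -> out-of-order
Step 4: SEND seq=7074 -> in-order

Answer: yes yes no yes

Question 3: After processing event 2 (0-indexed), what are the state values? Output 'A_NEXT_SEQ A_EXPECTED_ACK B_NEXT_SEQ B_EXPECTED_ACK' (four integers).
After event 0: A_seq=124 A_ack=7000 B_seq=7000 B_ack=124
After event 1: A_seq=124 A_ack=7074 B_seq=7074 B_ack=124
After event 2: A_seq=267 A_ack=7074 B_seq=7074 B_ack=124

267 7074 7074 124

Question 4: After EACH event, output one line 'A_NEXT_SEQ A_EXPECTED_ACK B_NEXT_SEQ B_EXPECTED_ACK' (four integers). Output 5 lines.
124 7000 7000 124
124 7074 7074 124
267 7074 7074 124
290 7074 7074 124
290 7132 7132 124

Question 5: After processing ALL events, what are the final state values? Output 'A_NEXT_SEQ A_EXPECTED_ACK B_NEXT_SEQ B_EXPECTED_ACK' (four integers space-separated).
Answer: 290 7132 7132 124

Derivation:
After event 0: A_seq=124 A_ack=7000 B_seq=7000 B_ack=124
After event 1: A_seq=124 A_ack=7074 B_seq=7074 B_ack=124
After event 2: A_seq=267 A_ack=7074 B_seq=7074 B_ack=124
After event 3: A_seq=290 A_ack=7074 B_seq=7074 B_ack=124
After event 4: A_seq=290 A_ack=7132 B_seq=7132 B_ack=124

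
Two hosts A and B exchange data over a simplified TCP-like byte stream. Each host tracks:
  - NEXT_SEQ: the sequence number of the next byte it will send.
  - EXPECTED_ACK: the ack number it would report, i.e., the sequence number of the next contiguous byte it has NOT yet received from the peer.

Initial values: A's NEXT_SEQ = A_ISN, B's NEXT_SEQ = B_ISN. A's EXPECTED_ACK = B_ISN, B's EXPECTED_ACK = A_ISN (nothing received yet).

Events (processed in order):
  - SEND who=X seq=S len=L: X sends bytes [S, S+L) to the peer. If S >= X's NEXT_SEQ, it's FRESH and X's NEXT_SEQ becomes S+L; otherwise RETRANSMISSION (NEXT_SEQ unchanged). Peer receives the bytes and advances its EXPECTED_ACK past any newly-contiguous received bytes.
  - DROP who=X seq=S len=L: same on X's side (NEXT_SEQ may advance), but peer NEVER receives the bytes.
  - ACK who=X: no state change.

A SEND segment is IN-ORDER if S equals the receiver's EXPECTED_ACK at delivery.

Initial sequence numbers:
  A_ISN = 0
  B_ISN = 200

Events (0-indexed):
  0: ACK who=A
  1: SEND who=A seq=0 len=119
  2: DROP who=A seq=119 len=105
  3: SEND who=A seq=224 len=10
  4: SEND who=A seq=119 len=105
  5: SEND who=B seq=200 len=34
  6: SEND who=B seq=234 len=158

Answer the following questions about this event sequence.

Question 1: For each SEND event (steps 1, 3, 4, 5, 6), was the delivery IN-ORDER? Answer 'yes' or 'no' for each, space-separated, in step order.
Answer: yes no yes yes yes

Derivation:
Step 1: SEND seq=0 -> in-order
Step 3: SEND seq=224 -> out-of-order
Step 4: SEND seq=119 -> in-order
Step 5: SEND seq=200 -> in-order
Step 6: SEND seq=234 -> in-order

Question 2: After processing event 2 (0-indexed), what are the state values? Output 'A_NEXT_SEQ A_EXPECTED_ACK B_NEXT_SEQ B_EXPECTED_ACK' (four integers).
After event 0: A_seq=0 A_ack=200 B_seq=200 B_ack=0
After event 1: A_seq=119 A_ack=200 B_seq=200 B_ack=119
After event 2: A_seq=224 A_ack=200 B_seq=200 B_ack=119

224 200 200 119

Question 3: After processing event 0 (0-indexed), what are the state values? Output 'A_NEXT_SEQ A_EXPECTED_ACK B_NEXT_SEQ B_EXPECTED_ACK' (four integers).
After event 0: A_seq=0 A_ack=200 B_seq=200 B_ack=0

0 200 200 0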